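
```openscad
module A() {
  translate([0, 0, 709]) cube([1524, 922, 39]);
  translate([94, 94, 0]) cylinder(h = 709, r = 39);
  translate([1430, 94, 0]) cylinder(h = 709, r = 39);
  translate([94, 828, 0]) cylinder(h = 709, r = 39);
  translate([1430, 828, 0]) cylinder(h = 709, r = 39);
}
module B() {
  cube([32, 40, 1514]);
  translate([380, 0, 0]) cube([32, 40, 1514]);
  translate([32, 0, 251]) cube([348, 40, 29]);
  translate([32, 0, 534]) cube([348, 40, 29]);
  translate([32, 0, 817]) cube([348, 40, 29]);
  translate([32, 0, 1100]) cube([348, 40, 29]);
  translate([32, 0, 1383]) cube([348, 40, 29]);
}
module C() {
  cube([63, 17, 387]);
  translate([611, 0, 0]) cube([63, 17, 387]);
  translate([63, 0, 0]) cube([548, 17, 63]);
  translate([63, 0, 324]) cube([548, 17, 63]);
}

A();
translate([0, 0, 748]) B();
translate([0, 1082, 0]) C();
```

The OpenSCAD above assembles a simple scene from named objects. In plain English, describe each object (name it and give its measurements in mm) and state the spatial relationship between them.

A is a table: top 1524 mm (x) × 922 mm (y), 39 mm thick, upper face at z = 748 mm, on four round legs of 78 mm diameter, each leg's bounding box inset 55 mm from the nearest pair of top edges, running from z = 0 to the bottom of the top.

B is a straight ladder. Two 32×40 mm vertical rails, 1514 mm tall, stand 412 mm apart (outside-to-outside) with their front faces coplanar on the −y side. 5 rungs, each 40 mm deep and 29 mm tall, span between the inner faces of the rails, front faces flush with the rails. The lowest rung's underside is at z = 251 mm and rungs are spaced 283 mm apart (underside to underside).

C is a picture frame with a 548×261 mm rectangular opening (x by z) and a uniform 63 mm border on every side. Frame depth is 17 mm along y. It is built from two vertical stiles running the full outside height and two horizontal rails spanning the gap between the stiles.

The ladder is on top of the table. The picture frame is on the floor beside the table on its +y side.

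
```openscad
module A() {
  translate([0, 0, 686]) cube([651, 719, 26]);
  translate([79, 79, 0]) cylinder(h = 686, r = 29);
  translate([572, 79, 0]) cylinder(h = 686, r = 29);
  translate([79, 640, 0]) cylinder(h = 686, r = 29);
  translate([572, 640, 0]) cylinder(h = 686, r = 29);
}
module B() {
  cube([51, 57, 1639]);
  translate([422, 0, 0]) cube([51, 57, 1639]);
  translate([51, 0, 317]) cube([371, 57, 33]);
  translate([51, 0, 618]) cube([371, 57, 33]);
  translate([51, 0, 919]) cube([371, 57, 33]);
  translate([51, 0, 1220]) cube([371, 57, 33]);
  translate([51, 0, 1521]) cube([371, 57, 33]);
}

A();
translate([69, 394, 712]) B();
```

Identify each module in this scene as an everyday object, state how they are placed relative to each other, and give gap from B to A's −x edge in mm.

The ladder's min-x is at 69; the table's min-x is 0; gap = 69 mm.

A is a table. B is a ladder. The ladder is on top of the table. The gap from the ladder to the table's −x edge is 69 mm.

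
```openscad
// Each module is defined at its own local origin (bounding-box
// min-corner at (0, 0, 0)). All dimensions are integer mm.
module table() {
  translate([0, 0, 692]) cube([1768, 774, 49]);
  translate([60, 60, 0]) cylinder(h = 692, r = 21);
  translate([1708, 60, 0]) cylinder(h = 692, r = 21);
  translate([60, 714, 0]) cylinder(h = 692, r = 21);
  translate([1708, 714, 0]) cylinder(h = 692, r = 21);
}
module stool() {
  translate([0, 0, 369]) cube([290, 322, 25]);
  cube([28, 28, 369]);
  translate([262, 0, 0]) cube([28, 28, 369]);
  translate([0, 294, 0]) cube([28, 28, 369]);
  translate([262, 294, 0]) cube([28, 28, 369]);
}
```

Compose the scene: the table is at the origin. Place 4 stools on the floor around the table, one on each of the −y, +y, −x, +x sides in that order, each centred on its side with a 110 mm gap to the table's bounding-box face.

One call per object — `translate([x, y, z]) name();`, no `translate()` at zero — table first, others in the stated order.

table();
translate([739, -432, 0]) stool();
translate([739, 884, 0]) stool();
translate([-400, 226, 0]) stool();
translate([1878, 226, 0]) stool();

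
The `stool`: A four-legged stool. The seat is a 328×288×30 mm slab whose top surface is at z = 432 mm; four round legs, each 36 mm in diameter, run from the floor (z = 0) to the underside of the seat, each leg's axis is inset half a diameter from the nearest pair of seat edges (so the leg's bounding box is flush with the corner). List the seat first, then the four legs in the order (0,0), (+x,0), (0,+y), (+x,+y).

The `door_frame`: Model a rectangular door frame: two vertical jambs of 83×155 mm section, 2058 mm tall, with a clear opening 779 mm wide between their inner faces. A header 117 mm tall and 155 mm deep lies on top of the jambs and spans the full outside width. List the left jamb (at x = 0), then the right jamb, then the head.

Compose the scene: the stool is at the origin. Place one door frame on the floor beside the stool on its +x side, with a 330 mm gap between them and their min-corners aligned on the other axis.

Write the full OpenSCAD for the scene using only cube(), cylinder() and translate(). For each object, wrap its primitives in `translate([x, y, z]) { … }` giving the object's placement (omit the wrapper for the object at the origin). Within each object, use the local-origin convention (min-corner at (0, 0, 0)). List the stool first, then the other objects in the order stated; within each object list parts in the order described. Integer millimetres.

translate([0, 0, 402]) cube([328, 288, 30]);
translate([18, 18, 0]) cylinder(h = 402, r = 18);
translate([310, 18, 0]) cylinder(h = 402, r = 18);
translate([18, 270, 0]) cylinder(h = 402, r = 18);
translate([310, 270, 0]) cylinder(h = 402, r = 18);
translate([658, 0, 0]) {
  cube([83, 155, 2058]);
  translate([862, 0, 0]) cube([83, 155, 2058]);
  translate([0, 0, 2058]) cube([945, 155, 117]);
}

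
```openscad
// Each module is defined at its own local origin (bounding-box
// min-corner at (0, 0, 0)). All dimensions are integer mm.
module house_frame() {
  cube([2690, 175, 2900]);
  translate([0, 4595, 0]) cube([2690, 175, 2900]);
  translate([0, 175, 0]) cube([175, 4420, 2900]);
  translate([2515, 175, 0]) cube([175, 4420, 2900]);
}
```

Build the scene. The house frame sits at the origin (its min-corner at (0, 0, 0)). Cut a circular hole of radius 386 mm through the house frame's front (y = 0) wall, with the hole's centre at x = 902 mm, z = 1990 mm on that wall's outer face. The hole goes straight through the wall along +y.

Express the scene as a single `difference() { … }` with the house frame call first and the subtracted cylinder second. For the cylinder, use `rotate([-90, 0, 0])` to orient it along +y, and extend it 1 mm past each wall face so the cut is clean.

difference() {
  house_frame();
  translate([902, -1, 1990]) rotate([-90, 0, 0]) cylinder(h = 177, r = 386);
}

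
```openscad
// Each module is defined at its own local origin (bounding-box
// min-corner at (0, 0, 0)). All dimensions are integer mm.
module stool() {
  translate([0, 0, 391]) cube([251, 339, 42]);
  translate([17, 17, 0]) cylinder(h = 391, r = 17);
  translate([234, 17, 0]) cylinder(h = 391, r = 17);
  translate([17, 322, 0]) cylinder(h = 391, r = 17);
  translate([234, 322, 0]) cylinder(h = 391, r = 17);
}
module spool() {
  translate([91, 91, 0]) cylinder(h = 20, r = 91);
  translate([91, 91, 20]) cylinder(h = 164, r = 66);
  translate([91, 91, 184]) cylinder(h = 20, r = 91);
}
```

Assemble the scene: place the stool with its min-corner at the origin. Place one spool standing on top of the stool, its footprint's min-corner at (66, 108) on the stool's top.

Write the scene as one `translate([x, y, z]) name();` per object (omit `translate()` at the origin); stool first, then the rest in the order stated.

stool();
translate([66, 108, 433]) spool();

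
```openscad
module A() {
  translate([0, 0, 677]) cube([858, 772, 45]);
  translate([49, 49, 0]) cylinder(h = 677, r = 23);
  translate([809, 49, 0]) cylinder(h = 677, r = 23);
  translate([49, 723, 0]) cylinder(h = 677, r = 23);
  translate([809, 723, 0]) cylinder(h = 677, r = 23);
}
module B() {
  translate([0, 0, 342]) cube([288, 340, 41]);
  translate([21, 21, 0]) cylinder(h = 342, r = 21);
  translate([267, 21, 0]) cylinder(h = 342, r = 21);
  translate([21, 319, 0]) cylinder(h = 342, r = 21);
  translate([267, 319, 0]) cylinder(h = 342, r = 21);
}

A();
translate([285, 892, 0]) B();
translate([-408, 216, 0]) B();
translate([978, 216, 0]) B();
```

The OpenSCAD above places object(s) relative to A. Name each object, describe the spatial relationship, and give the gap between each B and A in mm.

Each stool's nearest face is 120 mm from the table's bounding box.

A is a table. B is a stool. Three stools sit around the table at the +y, −x, +x sides. The gap between each stool and the table is 120 mm.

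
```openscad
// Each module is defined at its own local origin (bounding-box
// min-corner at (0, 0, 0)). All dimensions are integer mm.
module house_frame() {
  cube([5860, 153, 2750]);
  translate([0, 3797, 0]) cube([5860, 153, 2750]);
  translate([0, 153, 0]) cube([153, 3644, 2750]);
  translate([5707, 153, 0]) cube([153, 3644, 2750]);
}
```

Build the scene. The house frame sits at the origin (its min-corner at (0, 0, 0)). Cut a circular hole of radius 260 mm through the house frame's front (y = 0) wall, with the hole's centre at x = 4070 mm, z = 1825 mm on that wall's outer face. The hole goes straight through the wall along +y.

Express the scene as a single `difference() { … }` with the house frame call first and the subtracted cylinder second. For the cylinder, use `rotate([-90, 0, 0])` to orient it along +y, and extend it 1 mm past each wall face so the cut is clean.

difference() {
  house_frame();
  translate([4070, -1, 1825]) rotate([-90, 0, 0]) cylinder(h = 155, r = 260);
}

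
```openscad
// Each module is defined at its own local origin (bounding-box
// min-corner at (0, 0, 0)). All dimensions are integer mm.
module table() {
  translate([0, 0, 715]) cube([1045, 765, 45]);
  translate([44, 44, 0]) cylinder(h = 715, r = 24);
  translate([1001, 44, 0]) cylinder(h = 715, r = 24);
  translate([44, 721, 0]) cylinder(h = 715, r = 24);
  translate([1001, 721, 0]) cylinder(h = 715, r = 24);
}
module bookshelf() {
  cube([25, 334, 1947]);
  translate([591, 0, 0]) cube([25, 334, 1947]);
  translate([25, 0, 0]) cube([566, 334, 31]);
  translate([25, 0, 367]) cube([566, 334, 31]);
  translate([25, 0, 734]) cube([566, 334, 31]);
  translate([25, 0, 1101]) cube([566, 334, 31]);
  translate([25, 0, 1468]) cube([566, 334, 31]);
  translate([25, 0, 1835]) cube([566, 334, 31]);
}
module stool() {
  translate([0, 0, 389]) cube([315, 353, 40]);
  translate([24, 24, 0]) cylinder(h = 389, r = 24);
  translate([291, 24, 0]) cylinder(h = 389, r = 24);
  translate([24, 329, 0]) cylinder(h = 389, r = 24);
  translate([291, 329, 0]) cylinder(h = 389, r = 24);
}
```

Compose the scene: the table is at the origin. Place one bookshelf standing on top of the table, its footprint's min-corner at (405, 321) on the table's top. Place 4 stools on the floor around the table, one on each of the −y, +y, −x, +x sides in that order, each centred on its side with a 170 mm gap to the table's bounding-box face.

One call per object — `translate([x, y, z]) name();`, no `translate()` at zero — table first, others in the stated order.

table();
translate([405, 321, 760]) bookshelf();
translate([365, -523, 0]) stool();
translate([365, 935, 0]) stool();
translate([-485, 206, 0]) stool();
translate([1215, 206, 0]) stool();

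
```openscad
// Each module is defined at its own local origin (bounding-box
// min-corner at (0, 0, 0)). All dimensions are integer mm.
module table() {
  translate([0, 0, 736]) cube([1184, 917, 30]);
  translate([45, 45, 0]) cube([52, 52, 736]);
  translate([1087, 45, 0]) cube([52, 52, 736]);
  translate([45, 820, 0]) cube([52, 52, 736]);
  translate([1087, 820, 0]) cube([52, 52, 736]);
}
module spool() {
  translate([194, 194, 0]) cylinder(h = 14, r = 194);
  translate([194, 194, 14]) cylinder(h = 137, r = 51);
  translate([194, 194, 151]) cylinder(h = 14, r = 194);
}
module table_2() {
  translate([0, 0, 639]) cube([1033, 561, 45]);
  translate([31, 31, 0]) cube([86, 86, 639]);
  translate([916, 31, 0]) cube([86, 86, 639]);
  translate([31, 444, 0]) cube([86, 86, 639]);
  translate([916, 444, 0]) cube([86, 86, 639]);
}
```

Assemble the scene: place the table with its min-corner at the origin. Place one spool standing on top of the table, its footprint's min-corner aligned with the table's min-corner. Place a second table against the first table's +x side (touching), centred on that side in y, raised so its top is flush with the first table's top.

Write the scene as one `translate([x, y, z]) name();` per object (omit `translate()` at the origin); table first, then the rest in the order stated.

table();
translate([0, 0, 766]) spool();
translate([1184, 178, 82]) table_2();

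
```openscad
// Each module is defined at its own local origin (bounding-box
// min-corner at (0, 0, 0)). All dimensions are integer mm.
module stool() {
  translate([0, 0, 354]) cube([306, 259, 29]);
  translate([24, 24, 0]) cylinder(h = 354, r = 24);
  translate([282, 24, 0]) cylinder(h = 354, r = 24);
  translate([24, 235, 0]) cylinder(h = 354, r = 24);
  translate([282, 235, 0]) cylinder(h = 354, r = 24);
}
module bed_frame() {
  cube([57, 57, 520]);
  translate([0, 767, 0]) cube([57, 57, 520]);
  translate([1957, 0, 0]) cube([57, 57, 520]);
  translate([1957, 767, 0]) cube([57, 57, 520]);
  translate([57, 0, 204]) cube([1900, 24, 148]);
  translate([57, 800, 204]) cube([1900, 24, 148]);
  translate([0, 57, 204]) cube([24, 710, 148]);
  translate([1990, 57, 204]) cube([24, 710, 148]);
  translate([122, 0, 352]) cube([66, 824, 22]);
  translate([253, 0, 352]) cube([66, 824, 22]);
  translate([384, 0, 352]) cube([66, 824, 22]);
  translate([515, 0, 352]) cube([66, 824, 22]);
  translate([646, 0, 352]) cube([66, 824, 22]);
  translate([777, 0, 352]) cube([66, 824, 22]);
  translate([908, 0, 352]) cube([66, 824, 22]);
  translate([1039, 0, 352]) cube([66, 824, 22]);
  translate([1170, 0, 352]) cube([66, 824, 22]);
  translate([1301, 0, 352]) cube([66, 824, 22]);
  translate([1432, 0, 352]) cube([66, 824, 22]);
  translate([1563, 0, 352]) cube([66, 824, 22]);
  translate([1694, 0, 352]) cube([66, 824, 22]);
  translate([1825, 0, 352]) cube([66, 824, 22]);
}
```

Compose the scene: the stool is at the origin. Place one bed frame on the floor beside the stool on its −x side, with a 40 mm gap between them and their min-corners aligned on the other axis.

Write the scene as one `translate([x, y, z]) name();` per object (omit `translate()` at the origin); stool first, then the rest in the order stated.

stool();
translate([-2054, 0, 0]) bed_frame();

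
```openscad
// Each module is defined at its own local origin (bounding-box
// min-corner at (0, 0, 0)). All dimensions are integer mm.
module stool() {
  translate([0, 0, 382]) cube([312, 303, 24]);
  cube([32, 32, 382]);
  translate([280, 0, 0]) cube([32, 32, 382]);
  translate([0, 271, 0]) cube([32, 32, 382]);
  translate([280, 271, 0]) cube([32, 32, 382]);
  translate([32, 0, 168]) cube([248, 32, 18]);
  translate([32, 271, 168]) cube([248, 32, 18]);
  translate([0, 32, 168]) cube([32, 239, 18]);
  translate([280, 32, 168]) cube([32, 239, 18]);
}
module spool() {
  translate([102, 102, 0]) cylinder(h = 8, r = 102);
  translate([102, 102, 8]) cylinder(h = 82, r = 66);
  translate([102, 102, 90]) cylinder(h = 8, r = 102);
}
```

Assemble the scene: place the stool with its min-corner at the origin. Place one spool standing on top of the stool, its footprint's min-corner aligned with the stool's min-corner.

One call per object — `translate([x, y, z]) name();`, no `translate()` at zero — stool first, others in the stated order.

stool();
translate([0, 0, 406]) spool();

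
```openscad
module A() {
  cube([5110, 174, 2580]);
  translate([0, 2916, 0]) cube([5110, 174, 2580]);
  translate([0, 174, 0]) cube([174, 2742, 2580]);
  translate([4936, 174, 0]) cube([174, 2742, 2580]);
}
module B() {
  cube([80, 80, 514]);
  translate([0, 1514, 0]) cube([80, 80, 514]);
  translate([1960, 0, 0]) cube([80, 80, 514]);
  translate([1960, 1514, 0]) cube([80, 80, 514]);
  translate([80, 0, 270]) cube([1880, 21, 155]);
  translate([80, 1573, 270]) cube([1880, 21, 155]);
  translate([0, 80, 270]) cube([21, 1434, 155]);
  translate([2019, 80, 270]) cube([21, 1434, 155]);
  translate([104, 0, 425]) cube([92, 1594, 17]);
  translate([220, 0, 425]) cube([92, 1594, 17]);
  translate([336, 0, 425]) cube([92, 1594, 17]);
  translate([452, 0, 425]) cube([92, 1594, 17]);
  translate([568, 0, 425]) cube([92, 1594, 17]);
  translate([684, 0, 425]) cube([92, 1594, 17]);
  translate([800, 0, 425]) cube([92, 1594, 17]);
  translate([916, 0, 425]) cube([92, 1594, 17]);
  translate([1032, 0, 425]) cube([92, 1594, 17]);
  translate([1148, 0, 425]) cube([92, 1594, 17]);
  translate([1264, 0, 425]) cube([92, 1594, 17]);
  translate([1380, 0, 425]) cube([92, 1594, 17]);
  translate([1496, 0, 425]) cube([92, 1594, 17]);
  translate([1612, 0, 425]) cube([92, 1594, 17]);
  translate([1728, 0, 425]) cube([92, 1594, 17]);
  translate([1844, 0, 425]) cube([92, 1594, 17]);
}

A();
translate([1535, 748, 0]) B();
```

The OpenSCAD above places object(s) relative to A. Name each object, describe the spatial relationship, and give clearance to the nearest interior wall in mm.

Clearances: x = 1361, y = 574; minimum 574 mm.

A is a house frame. B is a bed frame. The bed frame sits inside the house frame, centred. The clearance to the nearest interior wall is 574 mm.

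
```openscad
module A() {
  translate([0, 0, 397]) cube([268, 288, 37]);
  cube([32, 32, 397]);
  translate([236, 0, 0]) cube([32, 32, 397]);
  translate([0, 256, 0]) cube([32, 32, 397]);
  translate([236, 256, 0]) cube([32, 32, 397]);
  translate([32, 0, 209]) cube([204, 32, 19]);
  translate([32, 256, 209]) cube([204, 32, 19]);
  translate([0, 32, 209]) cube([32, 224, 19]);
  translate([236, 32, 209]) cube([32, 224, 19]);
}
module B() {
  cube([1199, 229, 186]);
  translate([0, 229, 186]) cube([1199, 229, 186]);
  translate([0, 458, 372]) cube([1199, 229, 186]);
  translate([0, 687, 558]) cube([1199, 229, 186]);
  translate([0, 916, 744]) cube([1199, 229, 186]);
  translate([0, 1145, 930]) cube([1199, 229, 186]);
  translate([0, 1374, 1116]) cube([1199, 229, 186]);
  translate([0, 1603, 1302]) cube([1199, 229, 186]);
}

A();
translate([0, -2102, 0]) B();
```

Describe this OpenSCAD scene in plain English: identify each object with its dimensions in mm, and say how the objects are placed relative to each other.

A is a simple wooden stool: a rectangular seat 268 mm (x) by 288 mm (y), 37 mm thick, top face at z = 434 mm, on four square legs, each 32×32 mm in cross-section. The legs rest on z = 0, each flush with a corner of the seat. Four stretchers, 32 mm wide and 19 mm tall, connect adjacent legs with their undersides at z = 209 mm, each running between the inner faces of the legs it joins and aligned with the legs' outer faces on the other axis.

B is a straight staircase of 8 solid steps. Each step is 1199 mm wide (x), 229 mm deep (y, the going) and 186 mm tall (the rise). The first step rests on the floor; each subsequent step sits one going further in +y and one rise higher in +z, directly behind and above the previous step with no overlap.

The staircase is on the floor beside the stool on its −y side.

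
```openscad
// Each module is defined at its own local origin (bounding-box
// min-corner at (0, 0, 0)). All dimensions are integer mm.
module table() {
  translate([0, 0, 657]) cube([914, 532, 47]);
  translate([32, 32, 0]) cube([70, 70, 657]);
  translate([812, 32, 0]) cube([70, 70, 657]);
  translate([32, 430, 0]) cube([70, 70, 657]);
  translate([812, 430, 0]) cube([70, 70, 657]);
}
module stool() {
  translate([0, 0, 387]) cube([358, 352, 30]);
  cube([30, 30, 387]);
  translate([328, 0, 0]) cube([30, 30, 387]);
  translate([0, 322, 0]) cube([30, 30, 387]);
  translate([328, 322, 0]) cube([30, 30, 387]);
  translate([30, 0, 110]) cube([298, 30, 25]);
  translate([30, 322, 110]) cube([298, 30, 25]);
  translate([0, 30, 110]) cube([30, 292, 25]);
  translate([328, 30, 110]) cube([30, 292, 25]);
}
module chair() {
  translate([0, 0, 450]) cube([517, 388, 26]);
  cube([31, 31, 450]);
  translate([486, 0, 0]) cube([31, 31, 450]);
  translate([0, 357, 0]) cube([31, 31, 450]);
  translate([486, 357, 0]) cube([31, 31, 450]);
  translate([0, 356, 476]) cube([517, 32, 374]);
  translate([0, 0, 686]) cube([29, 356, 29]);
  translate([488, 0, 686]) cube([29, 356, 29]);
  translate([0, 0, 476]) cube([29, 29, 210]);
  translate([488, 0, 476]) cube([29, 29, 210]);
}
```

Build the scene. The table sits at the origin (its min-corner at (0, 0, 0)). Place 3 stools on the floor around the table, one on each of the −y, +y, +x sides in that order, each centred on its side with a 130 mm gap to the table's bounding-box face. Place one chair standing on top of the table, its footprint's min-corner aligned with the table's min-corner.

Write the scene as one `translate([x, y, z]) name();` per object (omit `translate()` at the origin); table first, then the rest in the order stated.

table();
translate([278, -482, 0]) stool();
translate([278, 662, 0]) stool();
translate([1044, 90, 0]) stool();
translate([0, 0, 704]) chair();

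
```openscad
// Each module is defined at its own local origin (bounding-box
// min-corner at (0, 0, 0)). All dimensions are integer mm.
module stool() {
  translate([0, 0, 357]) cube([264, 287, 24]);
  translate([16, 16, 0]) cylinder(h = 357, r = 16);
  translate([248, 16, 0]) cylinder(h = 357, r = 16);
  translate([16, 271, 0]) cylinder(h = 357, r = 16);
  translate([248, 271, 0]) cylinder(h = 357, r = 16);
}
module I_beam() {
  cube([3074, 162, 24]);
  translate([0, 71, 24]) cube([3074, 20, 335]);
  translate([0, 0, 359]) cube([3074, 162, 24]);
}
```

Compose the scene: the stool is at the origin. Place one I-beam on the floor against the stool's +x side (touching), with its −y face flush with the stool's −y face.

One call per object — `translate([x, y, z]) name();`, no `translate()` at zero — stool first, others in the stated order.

stool();
translate([264, 0, 0]) I_beam();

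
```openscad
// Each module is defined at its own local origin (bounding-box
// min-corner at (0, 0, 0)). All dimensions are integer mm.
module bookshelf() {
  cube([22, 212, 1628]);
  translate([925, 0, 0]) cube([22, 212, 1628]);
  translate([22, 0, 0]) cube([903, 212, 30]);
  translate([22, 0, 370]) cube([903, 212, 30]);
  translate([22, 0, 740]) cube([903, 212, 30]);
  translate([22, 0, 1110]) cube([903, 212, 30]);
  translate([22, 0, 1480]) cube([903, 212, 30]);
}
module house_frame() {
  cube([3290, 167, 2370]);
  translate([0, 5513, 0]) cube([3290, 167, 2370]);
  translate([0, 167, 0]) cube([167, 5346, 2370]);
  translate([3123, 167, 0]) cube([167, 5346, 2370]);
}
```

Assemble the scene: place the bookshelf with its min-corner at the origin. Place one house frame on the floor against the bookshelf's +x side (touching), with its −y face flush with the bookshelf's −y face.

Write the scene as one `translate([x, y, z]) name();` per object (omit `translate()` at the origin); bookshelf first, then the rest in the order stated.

bookshelf();
translate([947, 0, 0]) house_frame();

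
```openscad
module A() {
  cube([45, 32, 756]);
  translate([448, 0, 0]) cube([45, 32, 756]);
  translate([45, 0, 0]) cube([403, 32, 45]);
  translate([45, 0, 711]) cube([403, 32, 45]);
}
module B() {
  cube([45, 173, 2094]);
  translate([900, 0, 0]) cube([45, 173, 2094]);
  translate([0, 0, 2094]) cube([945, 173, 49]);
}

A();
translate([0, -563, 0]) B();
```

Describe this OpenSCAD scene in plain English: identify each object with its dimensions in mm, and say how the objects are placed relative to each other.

A is a rectangular picture frame lying in the x–z plane (depth along y). The opening is 403 mm wide (x) by 666 mm tall (z), surrounded by a border 45 mm wide on all four sides. The frame is 32 mm deep and is made of two full-height vertical stiles with two horizontal rails fitted between them.

B is a rectangular door frame: two vertical jambs of 45×173 mm section, 2094 mm tall, with a clear opening 855 mm wide between their inner faces. A header 49 mm tall and 173 mm deep lies on top of the jambs and spans the full outside width.

The door frame is on the floor beside the picture frame on its −y side.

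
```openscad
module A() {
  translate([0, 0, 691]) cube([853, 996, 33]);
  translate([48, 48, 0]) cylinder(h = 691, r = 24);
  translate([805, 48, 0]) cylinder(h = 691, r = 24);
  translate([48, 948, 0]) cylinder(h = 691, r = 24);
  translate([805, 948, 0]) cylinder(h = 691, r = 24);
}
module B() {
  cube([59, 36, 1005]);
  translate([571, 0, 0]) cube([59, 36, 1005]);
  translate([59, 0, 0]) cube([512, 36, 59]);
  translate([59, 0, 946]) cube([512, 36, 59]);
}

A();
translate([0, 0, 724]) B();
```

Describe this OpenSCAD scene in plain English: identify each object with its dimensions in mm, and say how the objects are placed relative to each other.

A is a rectangular dining table. The top is 853×996×33 mm with its upper surface at z = 724 mm. It stands on four round legs of 48 mm diameter, each leg's bounding box inset 24 mm from the nearest pair of top edges, running from the floor to the underside of the top.

B is a rectangular picture frame lying in the x–z plane (depth along y). The opening is 512 mm wide (x) by 887 mm tall (z), surrounded by a border 59 mm wide on all four sides. The frame is 36 mm deep and is made of two full-height vertical stiles with two horizontal rails fitted between them.

The picture frame is on top of the table.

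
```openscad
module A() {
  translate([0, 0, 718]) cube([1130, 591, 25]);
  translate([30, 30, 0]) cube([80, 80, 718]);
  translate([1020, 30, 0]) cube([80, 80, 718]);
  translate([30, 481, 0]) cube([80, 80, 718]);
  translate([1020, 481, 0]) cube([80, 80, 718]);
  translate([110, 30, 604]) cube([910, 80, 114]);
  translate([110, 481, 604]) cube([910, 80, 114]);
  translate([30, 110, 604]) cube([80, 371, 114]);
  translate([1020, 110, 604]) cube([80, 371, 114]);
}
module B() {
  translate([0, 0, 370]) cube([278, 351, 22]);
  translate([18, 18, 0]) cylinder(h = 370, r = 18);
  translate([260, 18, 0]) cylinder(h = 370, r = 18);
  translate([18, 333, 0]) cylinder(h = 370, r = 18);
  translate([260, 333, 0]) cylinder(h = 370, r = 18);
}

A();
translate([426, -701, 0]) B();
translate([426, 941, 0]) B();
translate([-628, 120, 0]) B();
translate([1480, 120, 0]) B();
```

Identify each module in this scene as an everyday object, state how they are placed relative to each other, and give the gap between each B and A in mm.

Each stool's nearest face is 350 mm from the table's bounding box.

A is a table. B is a stool. Four stools sit around the table at the −y, +y, −x, +x sides. The gap between each stool and the table is 350 mm.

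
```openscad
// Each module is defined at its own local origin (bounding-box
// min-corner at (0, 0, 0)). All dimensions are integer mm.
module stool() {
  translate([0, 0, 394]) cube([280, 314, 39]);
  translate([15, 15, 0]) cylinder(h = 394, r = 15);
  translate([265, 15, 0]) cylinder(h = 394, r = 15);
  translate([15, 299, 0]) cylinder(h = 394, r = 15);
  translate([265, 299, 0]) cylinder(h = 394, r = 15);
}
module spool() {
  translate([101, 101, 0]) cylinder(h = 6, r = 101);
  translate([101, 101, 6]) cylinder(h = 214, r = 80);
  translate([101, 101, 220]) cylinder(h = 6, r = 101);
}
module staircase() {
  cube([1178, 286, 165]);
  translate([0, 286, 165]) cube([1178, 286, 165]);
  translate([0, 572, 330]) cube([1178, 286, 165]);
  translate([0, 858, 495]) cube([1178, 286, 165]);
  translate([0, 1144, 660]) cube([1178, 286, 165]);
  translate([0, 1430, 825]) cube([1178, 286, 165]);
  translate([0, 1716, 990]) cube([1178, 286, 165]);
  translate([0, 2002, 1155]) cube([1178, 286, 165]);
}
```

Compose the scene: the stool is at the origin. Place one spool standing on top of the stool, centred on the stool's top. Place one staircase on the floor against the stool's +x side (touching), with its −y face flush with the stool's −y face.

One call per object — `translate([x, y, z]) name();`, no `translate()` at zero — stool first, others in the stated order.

stool();
translate([39, 56, 433]) spool();
translate([280, 0, 0]) staircase();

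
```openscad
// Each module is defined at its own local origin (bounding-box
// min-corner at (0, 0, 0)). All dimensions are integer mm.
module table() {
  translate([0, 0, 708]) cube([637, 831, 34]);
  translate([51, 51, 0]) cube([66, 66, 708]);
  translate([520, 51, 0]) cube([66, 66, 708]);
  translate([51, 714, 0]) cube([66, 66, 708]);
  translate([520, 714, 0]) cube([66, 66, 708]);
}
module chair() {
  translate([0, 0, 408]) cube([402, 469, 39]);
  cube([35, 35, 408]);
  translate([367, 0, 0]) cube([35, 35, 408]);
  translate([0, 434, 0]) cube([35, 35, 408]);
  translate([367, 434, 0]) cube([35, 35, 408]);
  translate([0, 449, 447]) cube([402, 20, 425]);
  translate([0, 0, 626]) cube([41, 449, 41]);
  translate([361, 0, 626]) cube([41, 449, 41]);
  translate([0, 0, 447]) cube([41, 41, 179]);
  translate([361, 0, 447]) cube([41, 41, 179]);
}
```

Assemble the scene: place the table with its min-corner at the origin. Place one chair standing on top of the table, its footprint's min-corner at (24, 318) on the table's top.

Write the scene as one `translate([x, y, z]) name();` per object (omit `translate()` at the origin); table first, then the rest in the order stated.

table();
translate([24, 318, 742]) chair();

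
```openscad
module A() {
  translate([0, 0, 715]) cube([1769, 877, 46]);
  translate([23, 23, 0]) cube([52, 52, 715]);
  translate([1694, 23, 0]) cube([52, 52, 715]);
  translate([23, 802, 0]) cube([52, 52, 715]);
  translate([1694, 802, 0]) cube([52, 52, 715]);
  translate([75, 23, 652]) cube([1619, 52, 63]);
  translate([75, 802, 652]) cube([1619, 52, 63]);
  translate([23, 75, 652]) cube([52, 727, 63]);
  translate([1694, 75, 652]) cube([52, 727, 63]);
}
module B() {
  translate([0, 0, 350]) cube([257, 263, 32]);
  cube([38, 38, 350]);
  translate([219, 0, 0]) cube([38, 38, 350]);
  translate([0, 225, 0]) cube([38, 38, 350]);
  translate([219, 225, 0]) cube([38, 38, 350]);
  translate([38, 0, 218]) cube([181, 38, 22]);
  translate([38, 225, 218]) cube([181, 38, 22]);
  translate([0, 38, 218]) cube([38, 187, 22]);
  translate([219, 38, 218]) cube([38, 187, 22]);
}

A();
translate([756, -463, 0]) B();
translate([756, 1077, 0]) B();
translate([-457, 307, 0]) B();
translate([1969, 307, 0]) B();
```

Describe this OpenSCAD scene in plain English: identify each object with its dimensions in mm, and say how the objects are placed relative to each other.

A is a table: top 1769 mm (x) × 877 mm (y), 46 mm thick, upper face at z = 761 mm, on four 52×52 mm square legs, each inset 23 mm from the nearest pair of top edges, running from z = 0 to the bottom of the top. Four apron rails, 52 mm thick and 63 mm tall, run between adjacent legs with their top edges flush with the underside of the top and their outer faces flush with the legs' outer faces.

B is a four-legged stool. The seat is a 257×263×32 mm slab whose top surface is at z = 382 mm; four square legs, each 38×38 mm in cross-section, run from the floor (z = 0) to the underside of the seat, each flush with a corner of the seat. Four stretchers, 38 mm wide and 22 mm tall, connect adjacent legs with their undersides at z = 218 mm, each running between the inner faces of the legs it joins and aligned with the legs' outer faces on the other axis.

Four stools sit around the table at the −y, +y, −x, +x sides.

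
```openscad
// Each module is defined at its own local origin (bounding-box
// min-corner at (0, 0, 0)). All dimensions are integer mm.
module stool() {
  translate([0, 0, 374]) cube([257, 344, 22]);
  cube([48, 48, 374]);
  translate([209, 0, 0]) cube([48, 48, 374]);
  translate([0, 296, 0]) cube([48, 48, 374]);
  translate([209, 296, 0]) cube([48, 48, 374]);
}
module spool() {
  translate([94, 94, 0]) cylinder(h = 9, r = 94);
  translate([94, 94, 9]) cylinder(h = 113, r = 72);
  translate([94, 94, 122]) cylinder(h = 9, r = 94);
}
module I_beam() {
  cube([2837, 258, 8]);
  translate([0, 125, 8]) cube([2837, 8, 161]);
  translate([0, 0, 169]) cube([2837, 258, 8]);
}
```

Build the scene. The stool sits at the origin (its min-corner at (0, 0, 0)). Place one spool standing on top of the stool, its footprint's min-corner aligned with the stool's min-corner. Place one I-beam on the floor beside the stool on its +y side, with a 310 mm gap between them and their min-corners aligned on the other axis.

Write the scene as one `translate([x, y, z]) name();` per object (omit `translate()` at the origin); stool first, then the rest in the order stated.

stool();
translate([0, 0, 396]) spool();
translate([0, 654, 0]) I_beam();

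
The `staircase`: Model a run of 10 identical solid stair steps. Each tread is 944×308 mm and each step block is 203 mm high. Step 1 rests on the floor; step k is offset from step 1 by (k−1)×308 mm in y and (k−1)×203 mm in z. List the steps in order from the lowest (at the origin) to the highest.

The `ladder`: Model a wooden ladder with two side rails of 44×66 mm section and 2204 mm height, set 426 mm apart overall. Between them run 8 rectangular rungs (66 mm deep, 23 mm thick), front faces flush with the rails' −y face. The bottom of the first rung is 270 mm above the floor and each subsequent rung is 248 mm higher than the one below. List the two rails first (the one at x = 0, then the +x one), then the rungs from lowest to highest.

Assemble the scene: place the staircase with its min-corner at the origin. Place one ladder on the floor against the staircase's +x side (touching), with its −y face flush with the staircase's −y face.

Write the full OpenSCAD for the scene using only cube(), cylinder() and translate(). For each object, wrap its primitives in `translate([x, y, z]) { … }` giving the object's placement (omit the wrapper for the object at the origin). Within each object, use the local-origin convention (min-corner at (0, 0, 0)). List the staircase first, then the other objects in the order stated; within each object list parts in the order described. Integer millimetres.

cube([944, 308, 203]);
translate([0, 308, 203]) cube([944, 308, 203]);
translate([0, 616, 406]) cube([944, 308, 203]);
translate([0, 924, 609]) cube([944, 308, 203]);
translate([0, 1232, 812]) cube([944, 308, 203]);
translate([0, 1540, 1015]) cube([944, 308, 203]);
translate([0, 1848, 1218]) cube([944, 308, 203]);
translate([0, 2156, 1421]) cube([944, 308, 203]);
translate([0, 2464, 1624]) cube([944, 308, 203]);
translate([0, 2772, 1827]) cube([944, 308, 203]);
translate([944, 0, 0]) {
  cube([44, 66, 2204]);
  translate([382, 0, 0]) cube([44, 66, 2204]);
  translate([44, 0, 270]) cube([338, 66, 23]);
  translate([44, 0, 518]) cube([338, 66, 23]);
  translate([44, 0, 766]) cube([338, 66, 23]);
  translate([44, 0, 1014]) cube([338, 66, 23]);
  translate([44, 0, 1262]) cube([338, 66, 23]);
  translate([44, 0, 1510]) cube([338, 66, 23]);
  translate([44, 0, 1758]) cube([338, 66, 23]);
  translate([44, 0, 2006]) cube([338, 66, 23]);
}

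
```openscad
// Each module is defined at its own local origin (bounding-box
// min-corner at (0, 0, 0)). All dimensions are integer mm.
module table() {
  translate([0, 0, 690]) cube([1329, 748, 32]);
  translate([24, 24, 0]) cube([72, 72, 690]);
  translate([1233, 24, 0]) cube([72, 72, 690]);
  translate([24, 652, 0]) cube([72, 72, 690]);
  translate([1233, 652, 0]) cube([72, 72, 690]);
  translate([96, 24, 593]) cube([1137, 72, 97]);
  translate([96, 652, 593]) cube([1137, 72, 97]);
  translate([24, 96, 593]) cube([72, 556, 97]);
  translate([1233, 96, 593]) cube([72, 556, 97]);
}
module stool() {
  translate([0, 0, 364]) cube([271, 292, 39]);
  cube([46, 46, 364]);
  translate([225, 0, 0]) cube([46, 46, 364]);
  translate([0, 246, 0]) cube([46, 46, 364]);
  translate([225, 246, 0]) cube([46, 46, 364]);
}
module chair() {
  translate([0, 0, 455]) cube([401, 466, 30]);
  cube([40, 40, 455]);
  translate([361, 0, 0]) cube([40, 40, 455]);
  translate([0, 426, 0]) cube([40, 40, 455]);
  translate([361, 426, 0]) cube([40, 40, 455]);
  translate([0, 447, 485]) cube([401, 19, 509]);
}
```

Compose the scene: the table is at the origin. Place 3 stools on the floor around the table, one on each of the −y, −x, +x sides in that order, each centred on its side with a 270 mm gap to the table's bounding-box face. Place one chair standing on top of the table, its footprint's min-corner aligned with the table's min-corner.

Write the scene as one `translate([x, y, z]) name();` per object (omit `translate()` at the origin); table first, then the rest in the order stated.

table();
translate([529, -562, 0]) stool();
translate([-541, 228, 0]) stool();
translate([1599, 228, 0]) stool();
translate([0, 0, 722]) chair();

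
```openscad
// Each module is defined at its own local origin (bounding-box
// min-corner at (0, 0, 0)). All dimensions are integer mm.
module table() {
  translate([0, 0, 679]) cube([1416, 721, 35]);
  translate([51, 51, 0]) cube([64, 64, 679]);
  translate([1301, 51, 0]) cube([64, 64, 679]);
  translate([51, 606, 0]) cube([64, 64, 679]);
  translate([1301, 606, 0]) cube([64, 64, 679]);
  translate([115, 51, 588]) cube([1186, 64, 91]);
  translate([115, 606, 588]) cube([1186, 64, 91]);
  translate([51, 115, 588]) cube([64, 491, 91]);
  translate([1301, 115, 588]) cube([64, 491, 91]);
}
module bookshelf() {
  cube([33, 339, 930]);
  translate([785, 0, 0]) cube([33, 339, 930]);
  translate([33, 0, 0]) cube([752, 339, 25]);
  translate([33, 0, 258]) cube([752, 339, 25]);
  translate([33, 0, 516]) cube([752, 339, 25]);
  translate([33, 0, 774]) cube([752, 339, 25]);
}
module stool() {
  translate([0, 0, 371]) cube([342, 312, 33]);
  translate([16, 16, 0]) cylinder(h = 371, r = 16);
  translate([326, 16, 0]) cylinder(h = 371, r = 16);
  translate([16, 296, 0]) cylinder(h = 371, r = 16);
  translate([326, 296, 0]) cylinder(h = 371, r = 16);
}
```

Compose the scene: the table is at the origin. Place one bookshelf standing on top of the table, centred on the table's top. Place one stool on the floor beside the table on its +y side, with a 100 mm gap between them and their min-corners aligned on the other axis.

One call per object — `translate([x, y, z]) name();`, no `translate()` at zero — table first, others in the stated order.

table();
translate([299, 191, 714]) bookshelf();
translate([0, 821, 0]) stool();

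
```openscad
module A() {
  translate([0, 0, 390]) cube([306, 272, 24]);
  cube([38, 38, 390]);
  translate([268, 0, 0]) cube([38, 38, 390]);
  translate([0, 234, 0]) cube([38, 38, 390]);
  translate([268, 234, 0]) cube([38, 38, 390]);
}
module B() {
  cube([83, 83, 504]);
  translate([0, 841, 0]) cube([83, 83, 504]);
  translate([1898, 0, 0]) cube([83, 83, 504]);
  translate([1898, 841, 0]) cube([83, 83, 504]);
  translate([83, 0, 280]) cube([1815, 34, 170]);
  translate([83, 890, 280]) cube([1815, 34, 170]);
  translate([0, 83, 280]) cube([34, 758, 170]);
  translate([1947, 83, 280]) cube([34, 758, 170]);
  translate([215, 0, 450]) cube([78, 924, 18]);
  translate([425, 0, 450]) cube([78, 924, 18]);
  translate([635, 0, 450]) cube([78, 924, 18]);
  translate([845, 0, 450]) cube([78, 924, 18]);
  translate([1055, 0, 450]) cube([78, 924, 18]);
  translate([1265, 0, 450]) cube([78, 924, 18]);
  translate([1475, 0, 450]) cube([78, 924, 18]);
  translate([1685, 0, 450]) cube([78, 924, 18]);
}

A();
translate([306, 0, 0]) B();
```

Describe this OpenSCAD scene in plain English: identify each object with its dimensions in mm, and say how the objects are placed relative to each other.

A is a four-legged stool. The seat is a 306×272×24 mm slab whose top surface is at z = 414 mm; four square legs, each 38×38 mm in cross-section, run from the floor (z = 0) to the underside of the seat, each flush with a corner of the seat.

B is a bed frame 1981 mm long (x) by 924 mm wide (y). Four 83×83 mm corner posts, 504 mm tall, at the corners of the footprint. Four rails of 34 mm thickness and 170 mm height run between adjacent posts with their undersides at z = 280 mm, their outer faces flush with the outside of the frame (the two x-running rails run between the posts' inner faces; the two y-running rails run between the posts' inner faces). 8 slats, each 78 mm wide (x) and 18 mm thick, lie across the top of the two x-running rails, running the full 924 mm width of the frame in y; the slats are evenly spaced along x between the inner faces of the end posts with equal gaps (rounded down to the nearest mm) at the −x end and between each pair — any rounding remainder accumulates at the +x end.

The bed frame is against the stool's +x side, with their −y faces flush.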